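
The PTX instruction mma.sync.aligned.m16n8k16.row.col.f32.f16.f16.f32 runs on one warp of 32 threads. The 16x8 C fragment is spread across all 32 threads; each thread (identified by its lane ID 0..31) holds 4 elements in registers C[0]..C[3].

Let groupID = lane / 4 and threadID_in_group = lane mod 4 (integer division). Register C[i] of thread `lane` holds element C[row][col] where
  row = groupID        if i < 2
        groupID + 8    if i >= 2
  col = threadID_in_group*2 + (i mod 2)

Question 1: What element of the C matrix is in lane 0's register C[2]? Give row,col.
8,0

0: gid=0,tid=0
[2] (0+8,0*2+0) = (8,0)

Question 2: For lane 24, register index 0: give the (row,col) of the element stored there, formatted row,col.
24: gr=6,th=0
[0] (6+0,0*2+0) = (6,0)

6,0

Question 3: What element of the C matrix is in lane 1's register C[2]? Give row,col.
8,2

L=1->g=1>>2=0, t=1&3=1
[2]->row 0+8=8  col 1·2+0=2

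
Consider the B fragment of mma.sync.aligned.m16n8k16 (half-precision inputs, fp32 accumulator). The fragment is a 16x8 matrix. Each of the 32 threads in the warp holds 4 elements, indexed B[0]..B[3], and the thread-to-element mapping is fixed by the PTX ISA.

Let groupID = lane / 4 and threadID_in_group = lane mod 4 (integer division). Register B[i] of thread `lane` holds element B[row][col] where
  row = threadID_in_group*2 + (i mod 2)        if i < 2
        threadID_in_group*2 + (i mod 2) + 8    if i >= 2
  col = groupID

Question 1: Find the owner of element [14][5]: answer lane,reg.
c=5->g=5  r=14->rb=1,t=3,b0=0
L=5*4+3=23  i=1*2+0=2

23,2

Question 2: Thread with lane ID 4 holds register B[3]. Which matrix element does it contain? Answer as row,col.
9,1

4: gr=1,th=0
[3] (0*2+1+8,1) = (9,1)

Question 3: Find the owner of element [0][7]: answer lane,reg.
c=7->g=7  r=0->rb=0,t=0,b0=0
L=7*4+0=28  i=0*2+0=0

28,0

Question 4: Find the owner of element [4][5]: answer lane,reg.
c=5→G=5  r=4→rhi=0,T=2,p=0
L=5*4+2=22  i=0*2+0=0

22,0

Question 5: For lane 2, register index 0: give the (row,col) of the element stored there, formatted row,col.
4,0

lane 2→2/4=0, 2 mod 4=2
i=0  r:2·2+0+0→4  c:0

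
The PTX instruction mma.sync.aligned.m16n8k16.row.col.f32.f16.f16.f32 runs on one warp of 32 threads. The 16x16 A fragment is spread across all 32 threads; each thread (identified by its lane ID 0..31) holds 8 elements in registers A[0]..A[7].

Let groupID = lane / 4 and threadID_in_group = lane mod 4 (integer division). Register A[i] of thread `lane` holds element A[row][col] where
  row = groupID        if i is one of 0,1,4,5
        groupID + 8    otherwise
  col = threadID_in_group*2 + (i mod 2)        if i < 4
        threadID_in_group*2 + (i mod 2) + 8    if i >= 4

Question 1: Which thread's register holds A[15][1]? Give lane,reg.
r=15⇒gr=7,Rb=1  c=1⇒Cb=0,th=0,odd=1
L=7*4+0=28  i=0*4+1*2+1=3

28,3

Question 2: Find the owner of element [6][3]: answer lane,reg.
25,1

r=6→G=6,rhi=0  c=3→chi=0,T=1,p=1
L=6*4+1=25  i=0*4+0*2+1=1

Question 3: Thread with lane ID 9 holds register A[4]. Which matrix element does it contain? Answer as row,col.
2,10

lane 9: grp=2 (9/4), tig=1 (9%4)
i=4: r=2+0=2, c=1*2+0+8=10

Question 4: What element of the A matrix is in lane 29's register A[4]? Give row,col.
29: gr=7,th=1
[4] (7+0,1*2+0+8) = (7,10)

7,10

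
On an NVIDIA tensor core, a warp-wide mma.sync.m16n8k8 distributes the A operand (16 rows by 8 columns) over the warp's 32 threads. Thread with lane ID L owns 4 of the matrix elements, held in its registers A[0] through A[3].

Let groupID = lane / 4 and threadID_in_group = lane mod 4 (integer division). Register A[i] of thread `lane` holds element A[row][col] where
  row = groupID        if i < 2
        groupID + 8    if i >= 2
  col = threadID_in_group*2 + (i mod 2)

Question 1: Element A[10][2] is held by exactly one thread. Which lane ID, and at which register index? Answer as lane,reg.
r: 10->gid=2,r8=1  c: 2->tid=1,i&1=0
L=2*4+1=9  i=1*2+0=2

9,2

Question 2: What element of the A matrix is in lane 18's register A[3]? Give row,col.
12,5

18: g=4,t=2
[3] (4+8,2*2+1) = (12,5)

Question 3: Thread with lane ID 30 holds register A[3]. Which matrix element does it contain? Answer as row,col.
15,5

lane 30: g=7 (30/4), t=2 (30%4)
i=3: r=7+8=15, c=2*2+1=5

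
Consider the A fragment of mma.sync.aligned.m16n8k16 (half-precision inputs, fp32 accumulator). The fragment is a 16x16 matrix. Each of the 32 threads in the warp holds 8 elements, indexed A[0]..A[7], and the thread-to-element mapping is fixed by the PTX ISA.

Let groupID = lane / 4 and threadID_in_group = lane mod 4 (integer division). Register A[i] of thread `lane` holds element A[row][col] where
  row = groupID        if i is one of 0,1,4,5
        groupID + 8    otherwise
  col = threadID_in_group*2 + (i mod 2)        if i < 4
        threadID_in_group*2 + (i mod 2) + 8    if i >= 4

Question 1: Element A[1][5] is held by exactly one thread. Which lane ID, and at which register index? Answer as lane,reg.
r: 1->gid=1,r8=0  c: 5->c8=0,tid=2,i&1=1
L=1*4+2=6  i=0*4+0*2+1=1

6,1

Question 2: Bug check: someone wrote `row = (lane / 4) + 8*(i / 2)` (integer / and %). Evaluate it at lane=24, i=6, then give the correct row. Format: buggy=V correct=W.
`(lane / 4) + 8*(i / 2)`[24,6]⇒30
lane 24⇒24/4=6, 24 mod 4=0
i=6  r:6+8⇒14  c:2·0+0+8⇒8
row: 30 vs 14

buggy=30 correct=14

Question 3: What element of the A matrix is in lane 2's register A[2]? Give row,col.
8,4

lane 2->2/4=0, 2 mod 4=2
i=2  r:0+8->8  c:2·2+0+0->4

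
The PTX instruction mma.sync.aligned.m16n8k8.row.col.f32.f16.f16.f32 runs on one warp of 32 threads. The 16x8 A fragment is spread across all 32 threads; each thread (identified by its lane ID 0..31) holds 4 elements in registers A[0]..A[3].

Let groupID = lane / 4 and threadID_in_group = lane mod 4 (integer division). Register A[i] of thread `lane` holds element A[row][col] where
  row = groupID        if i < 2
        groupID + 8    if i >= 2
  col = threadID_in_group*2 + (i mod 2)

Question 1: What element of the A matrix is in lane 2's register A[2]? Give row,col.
8,4

lane 2: gr=0 (2/4), th=2 (2%4)
i=2: r=0+8=8, c=2*2+0=4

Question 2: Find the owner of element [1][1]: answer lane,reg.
r=1->g=1,rb=0  c=1->t=0,b0=1
L=1*4+0=4  i=0*2+1=1

4,1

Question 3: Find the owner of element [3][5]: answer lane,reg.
r=3→G=3,rhi=0  c=5→T=2,p=1
L=3*4+2=14  i=0*2+1=1

14,1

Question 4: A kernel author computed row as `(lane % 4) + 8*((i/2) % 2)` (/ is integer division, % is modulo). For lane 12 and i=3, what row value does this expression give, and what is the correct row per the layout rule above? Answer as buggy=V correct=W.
buggy=8 correct=11

`(lane % 4) + 8*((i/2) % 2)`[12,3]->8
L=12->g=12>>2=3, t=12&3=0
[3]->row 3+8=11  col 0·2+1=1
row: 8 vs 11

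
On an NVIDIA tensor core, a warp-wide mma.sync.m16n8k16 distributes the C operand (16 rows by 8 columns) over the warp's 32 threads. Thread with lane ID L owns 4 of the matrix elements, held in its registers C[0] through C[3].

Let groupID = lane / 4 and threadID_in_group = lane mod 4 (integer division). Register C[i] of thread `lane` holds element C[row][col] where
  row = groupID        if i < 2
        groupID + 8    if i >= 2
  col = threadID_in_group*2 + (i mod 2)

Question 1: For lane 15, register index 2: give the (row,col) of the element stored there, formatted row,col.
15: gid=3,tid=3
[2] (3+8,3*2+0) = (11,6)

11,6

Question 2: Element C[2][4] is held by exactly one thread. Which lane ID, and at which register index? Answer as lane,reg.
r: 2->gid=2,r8=0  c: 4->tid=2,i&1=0
L=2*4+2=10  i=0*2+0=0

10,0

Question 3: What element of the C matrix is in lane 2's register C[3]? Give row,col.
lane 2⇒2/4=0, 2 mod 4=2
i=3  r:0+8⇒8  c:2·2+1⇒5

8,5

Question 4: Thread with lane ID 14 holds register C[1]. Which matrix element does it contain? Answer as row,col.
3,5

L=14→G=14>>2=3, T=14&3=2
[1]→row 3+0=3  col 2·2+1=5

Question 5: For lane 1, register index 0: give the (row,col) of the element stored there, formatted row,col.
lane 1: gr=0 (1/4), th=1 (1%4)
i=0: r=0+0=0, c=1*2+0=2

0,2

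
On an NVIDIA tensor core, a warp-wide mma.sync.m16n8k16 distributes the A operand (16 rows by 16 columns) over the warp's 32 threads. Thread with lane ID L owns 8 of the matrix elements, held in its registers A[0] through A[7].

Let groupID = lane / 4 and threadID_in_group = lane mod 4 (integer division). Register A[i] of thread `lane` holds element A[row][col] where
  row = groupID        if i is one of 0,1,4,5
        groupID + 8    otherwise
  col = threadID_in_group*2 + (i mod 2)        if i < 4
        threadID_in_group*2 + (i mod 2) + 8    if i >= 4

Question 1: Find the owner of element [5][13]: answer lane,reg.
r=5->g=5,rb=0  c=13->cb=1,t=2,b0=1
L=5*4+2=22  i=1*4+0*2+1=5

22,5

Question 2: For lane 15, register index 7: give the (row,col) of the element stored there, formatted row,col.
11,15

lane 15=>15/4=3, 15 mod 4=3
i=7  r:3+8=>11  c:2·3+1+8=>15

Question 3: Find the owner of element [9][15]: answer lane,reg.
r=9⇒gr=1,Rb=1  c=15⇒Cb=1,th=3,odd=1
L=1*4+3=7  i=1*4+1*2+1=7

7,7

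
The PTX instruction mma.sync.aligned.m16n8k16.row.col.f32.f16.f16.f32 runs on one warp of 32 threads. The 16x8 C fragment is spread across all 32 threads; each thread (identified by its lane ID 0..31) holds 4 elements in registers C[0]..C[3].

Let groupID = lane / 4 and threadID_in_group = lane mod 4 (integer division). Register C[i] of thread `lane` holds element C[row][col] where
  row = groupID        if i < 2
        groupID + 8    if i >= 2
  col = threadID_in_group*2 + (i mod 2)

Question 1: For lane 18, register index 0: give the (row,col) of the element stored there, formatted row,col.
18: gid=4,tid=2
[0] (4+0,2*2+0) = (4,4)

4,4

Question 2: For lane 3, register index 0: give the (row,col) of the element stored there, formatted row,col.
lane 3: G=0 (3/4), T=3 (3%4)
i=0: r=0+0=0, c=3*2+0=6

0,6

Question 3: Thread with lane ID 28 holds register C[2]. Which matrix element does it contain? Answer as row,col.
15,0

28: g=7,t=0
[2] (7+8,0*2+0) = (15,0)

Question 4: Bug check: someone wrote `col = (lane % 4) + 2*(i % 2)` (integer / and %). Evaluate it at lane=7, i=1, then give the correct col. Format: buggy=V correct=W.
buggy=5 correct=7

`(lane % 4) + 2*(i % 2)`[7,1]->5
lane 7->7/4=1, 7 mod 4=3
i=1  r:1+0->1  c:2·3+1->7
col: 5 vs 7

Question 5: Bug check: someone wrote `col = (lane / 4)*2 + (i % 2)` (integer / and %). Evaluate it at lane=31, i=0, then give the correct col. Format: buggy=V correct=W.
`(lane / 4)*2 + (i % 2)`[31,0]=>14
L=31=>grp=31>>2=7, tig=31&3=3
[0]=>row 7+0=7  col 3·2+0=6
col: 14 vs 6

buggy=14 correct=6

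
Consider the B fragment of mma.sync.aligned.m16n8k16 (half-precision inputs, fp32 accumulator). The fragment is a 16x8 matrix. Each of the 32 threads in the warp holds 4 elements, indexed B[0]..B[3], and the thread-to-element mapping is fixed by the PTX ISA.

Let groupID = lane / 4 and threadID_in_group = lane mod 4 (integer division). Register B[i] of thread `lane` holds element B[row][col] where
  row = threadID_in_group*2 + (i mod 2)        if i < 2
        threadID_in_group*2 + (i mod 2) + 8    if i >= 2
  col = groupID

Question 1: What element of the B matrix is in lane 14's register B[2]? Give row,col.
12,3

lane 14->14/4=3, 14 mod 4=2
i=2  r:2·2+0+8->12  c:3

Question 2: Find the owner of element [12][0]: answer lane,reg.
2,2

c:0=>grp=0  r:12=>rB=1,tig=2,lo=0
L=0*4+2=2  i=1*2+0=2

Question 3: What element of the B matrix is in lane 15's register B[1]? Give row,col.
15: gr=3,th=3
[1] (3*2+1+0,3) = (7,3)

7,3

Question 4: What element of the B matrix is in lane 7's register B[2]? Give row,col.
14,1

lane 7: G=1 (7/4), T=3 (7%4)
i=2: r=3*2+0+8=14, c=G=1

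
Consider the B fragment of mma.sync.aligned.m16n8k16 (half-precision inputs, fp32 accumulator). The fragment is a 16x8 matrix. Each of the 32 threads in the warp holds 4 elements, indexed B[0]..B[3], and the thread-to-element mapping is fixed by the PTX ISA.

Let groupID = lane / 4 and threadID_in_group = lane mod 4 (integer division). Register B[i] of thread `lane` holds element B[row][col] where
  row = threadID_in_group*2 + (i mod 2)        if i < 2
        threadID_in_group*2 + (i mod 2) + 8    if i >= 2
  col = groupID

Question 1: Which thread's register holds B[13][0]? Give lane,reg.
2,3

c=0→G=0  r=13→rhi=1,T=2,p=1
L=0*4+2=2  i=1*2+1=3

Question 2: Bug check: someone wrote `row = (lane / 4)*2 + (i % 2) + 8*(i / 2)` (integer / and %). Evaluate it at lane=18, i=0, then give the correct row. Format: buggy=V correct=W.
`(lane / 4)*2 + (i % 2) + 8*(i / 2)`[18,0]→8
18: G=4,T=2
[0] (2*2+0+0,4) = (4,4)
row: 8 vs 4

buggy=8 correct=4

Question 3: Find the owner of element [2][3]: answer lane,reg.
13,0

c: 3->gid=3  r: 2->r8=0,tid=1,i&1=0
L=3*4+1=13  i=0*2+0=0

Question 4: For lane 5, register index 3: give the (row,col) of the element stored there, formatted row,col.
11,1

L=5->g=5>>2=1, t=5&3=1
[3]->row 1·2+1+8=11  col g=1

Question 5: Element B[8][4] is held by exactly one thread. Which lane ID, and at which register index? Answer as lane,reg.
c=4⇒gr=4  r=8⇒Rb=1,th=0,odd=0
L=4*4+0=16  i=1*2+0=2

16,2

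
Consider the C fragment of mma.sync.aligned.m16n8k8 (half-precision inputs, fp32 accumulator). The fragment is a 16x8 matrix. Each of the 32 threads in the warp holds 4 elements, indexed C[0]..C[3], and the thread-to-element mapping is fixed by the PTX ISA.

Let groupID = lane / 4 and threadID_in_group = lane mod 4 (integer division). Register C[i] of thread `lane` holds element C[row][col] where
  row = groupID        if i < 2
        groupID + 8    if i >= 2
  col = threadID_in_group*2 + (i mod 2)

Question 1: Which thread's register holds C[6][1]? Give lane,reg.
r=6⇒gr=6,Rb=0  c=1⇒th=0,odd=1
L=6*4+0=24  i=0*2+1=1

24,1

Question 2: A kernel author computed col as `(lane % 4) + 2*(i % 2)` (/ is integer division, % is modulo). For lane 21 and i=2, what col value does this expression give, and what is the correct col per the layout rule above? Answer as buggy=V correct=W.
buggy=1 correct=2

`(lane % 4) + 2*(i % 2)`[21,2]→1
lane 21→21/4=5, 21 mod 4=1
i=2  r:5+8→13  c:2·1+0→2
col: 1 vs 2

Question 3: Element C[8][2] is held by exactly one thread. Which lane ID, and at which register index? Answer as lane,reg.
1,2

r:8=>grp=0,rB=1  c:2=>tig=1,lo=0
L=0*4+1=1  i=1*2+0=2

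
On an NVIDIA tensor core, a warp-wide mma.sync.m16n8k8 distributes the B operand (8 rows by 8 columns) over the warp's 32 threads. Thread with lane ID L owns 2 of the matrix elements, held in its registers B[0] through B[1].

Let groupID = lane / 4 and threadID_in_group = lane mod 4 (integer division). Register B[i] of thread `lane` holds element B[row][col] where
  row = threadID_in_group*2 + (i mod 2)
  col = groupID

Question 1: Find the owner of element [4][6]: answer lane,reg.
26,0

c=6→G=6  r=4→T=2,p=0
L=6*4+2=26  i=0=0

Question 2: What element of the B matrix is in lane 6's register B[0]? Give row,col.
4,1

lane 6: gid=1 (6/4), tid=2 (6%4)
i=0: r=2*2+0=4, c=gid=1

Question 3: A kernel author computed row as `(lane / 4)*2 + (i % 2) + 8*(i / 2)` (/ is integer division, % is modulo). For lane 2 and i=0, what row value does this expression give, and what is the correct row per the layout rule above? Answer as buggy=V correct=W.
buggy=0 correct=4

`(lane / 4)*2 + (i % 2) + 8*(i / 2)`[2,0]→0
lane 2→2/4=0, 2 mod 4=2
i=0  r:2·2+0→4  c:0
row: 0 vs 4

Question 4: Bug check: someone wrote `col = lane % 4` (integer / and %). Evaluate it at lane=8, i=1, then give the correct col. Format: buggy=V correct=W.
`lane % 4`[8,1]⇒0
lane 8⇒8/4=2, 8 mod 4=0
i=1  r:2·0+1⇒1  c:2
col: 0 vs 2

buggy=0 correct=2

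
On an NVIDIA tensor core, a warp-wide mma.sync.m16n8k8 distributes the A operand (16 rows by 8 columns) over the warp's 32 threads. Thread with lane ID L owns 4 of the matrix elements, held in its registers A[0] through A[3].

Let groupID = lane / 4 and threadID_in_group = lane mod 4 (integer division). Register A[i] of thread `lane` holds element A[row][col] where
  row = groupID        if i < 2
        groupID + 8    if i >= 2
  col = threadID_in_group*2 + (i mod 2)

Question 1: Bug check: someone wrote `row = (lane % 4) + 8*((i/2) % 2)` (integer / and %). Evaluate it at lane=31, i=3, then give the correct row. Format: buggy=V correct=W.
buggy=11 correct=15

`(lane % 4) + 8*((i/2) % 2)`[31,3]→11
lane 31: G=7 (31/4), T=3 (31%4)
i=3: r=7+8=15, c=3*2+1=7
row: 11 vs 15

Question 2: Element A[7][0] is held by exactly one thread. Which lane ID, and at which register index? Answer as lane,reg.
28,0

r:7=>grp=7,rB=0  c:0=>tig=0,lo=0
L=7*4+0=28  i=0*2+0=0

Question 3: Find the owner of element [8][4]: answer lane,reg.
2,2

r:8=>grp=0,rB=1  c:4=>tig=2,lo=0
L=0*4+2=2  i=1*2+0=2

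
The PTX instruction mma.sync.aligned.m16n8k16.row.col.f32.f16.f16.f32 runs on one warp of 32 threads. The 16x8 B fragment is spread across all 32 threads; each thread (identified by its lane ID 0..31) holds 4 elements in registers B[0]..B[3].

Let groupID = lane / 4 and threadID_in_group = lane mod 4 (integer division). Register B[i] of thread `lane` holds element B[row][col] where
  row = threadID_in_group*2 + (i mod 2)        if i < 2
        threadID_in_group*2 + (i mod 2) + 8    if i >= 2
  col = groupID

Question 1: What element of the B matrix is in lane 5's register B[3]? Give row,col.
lane 5: gr=1 (5/4), th=1 (5%4)
i=3: r=1*2+1+8=11, c=gr=1

11,1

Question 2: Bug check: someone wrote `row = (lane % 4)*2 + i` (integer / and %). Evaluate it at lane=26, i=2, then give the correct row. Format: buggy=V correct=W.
buggy=6 correct=12

`(lane % 4)*2 + i`[26,2]→6
L=26→G=26>>2=6, T=26&3=2
[2]→row 2·2+0+8=12  col G=6
row: 6 vs 12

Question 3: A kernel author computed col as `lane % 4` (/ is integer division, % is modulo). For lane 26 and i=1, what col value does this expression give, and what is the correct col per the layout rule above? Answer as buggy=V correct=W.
buggy=2 correct=6

`lane % 4`[26,1]->2
lane 26: g=6 (26/4), t=2 (26%4)
i=1: r=2*2+1+0=5, c=g=6
col: 2 vs 6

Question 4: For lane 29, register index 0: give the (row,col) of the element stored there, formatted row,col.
L=29⇒gr=29>>2=7, th=29&3=1
[0]⇒row 1·2+0+0=2  col gr=7

2,7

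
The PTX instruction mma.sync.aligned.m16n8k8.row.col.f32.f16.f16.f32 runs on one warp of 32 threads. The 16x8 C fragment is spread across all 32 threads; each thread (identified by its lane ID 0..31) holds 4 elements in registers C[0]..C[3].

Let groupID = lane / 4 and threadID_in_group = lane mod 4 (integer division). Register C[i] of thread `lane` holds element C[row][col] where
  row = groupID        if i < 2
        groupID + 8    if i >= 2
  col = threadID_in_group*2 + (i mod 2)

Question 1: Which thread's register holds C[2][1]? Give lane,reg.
8,1

r:2=>grp=2,rB=0  c:1=>tig=0,lo=1
L=2*4+0=8  i=0*2+1=1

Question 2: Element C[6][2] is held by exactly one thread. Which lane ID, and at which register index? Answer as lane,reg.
25,0

r=6->g=6,rb=0  c=2->t=1,b0=0
L=6*4+1=25  i=0*2+0=0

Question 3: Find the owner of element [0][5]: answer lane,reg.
r=0->g=0,rb=0  c=5->t=2,b0=1
L=0*4+2=2  i=0*2+1=1

2,1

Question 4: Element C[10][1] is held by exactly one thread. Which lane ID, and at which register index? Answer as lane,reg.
8,3

r=10⇒gr=2,Rb=1  c=1⇒th=0,odd=1
L=2*4+0=8  i=1*2+1=3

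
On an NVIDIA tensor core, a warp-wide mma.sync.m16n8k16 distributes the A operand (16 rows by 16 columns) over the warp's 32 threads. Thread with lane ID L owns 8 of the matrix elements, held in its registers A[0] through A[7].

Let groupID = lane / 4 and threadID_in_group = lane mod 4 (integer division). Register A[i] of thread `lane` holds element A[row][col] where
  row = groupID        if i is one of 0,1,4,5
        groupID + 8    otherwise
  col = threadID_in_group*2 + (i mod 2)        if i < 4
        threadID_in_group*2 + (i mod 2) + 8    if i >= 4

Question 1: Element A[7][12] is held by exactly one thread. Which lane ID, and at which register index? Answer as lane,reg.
r:7=>grp=7,rB=0  c:12=>cB=1,tig=2,lo=0
L=7*4+2=30  i=1*4+0*2+0=4

30,4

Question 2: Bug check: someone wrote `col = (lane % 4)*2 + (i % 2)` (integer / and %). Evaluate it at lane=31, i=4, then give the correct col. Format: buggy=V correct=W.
buggy=6 correct=14

`(lane % 4)*2 + (i % 2)`[31,4]->6
31: g=7,t=3
[4] (7+0,3*2+0+8) = (7,14)
col: 6 vs 14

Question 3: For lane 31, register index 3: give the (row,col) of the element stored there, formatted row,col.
15,7

L=31->gid=31>>2=7, tid=31&3=3
[3]->row 7+8=15  col 3·2+1+0=7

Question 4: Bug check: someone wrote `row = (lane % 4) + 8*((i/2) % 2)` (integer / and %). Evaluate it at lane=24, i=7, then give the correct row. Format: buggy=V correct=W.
buggy=8 correct=14

`(lane % 4) + 8*((i/2) % 2)`[24,7]->8
24: g=6,t=0
[7] (6+8,0*2+1+8) = (14,9)
row: 8 vs 14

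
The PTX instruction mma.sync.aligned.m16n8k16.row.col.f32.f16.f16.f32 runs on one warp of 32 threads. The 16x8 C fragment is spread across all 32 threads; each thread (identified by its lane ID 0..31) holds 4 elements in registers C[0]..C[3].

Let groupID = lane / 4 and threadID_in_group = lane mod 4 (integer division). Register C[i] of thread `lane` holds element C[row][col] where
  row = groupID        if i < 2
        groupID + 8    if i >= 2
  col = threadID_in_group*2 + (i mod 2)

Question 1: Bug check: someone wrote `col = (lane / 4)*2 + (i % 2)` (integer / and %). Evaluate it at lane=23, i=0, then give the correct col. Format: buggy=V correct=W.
buggy=10 correct=6

`(lane / 4)*2 + (i % 2)`[23,0]->10
23: g=5,t=3
[0] (5+0,3*2+0) = (5,6)
col: 10 vs 6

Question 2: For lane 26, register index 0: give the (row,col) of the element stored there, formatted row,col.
lane 26→26/4=6, 26 mod 4=2
i=0  r:6+0→6  c:2·2+0→4

6,4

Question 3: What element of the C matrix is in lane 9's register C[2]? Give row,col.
lane 9: gid=2 (9/4), tid=1 (9%4)
i=2: r=2+8=10, c=1*2+0=2

10,2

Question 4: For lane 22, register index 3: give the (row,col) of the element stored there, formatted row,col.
L=22->gid=22>>2=5, tid=22&3=2
[3]->row 5+8=13  col 2·2+1=5

13,5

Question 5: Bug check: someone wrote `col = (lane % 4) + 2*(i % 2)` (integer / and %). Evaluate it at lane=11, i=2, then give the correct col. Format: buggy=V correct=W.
`(lane % 4) + 2*(i % 2)`[11,2]⇒3
lane 11: gr=2 (11/4), th=3 (11%4)
i=2: r=2+8=10, c=3*2+0=6
col: 3 vs 6

buggy=3 correct=6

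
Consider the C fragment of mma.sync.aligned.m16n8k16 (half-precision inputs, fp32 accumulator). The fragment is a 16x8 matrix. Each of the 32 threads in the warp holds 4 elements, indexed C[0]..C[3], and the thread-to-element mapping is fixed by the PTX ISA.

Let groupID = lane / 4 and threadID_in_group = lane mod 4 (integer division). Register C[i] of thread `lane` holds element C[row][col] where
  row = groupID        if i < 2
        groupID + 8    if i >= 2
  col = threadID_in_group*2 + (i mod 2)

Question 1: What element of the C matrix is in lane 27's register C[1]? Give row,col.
6,7

lane 27→27/4=6, 27 mod 4=3
i=1  r:6+0→6  c:2·3+1→7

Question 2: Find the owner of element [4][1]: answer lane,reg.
r: 4->gid=4,r8=0  c: 1->tid=0,i&1=1
L=4*4+0=16  i=0*2+1=1

16,1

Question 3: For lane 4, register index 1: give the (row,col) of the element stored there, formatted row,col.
L=4→G=4>>2=1, T=4&3=0
[1]→row 1+0=1  col 0·2+1=1

1,1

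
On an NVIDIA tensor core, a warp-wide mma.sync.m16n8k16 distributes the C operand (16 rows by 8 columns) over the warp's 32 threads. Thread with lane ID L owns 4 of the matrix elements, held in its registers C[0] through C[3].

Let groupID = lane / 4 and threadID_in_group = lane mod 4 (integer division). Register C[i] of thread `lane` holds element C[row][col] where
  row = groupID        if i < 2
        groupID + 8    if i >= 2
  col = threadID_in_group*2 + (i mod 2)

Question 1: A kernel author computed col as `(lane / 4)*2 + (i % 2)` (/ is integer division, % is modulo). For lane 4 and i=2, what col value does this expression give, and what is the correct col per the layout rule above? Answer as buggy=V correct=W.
`(lane / 4)*2 + (i % 2)`[4,2]->2
lane 4->4/4=1, 4 mod 4=0
i=2  r:1+8->9  c:2·0+0->0
col: 2 vs 0

buggy=2 correct=0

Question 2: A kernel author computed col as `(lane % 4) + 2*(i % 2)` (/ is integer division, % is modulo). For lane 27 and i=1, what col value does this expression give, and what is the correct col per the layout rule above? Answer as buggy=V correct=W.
buggy=5 correct=7

`(lane % 4) + 2*(i % 2)`[27,1]⇒5
lane 27: gr=6 (27/4), th=3 (27%4)
i=1: r=6+0=6, c=3*2+1=7
col: 5 vs 7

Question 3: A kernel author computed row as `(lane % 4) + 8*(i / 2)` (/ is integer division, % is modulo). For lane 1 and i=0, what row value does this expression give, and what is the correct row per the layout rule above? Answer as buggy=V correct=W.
`(lane % 4) + 8*(i / 2)`[1,0]=>1
lane 1: grp=0 (1/4), tig=1 (1%4)
i=0: r=0+0=0, c=1*2+0=2
row: 1 vs 0

buggy=1 correct=0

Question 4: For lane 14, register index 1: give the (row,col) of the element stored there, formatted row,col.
3,5

L=14→G=14>>2=3, T=14&3=2
[1]→row 3+0=3  col 2·2+1=5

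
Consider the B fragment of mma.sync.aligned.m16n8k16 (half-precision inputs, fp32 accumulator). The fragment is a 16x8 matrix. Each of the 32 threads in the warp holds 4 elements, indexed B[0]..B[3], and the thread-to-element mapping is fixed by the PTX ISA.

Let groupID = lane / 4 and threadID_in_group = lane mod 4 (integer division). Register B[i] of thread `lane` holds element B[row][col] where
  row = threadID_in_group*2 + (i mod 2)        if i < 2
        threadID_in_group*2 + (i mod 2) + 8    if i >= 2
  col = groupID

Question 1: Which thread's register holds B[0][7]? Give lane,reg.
28,0

c:7=>grp=7  r:0=>rB=0,tig=0,lo=0
L=7*4+0=28  i=0*2+0=0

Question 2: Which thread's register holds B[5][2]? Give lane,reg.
10,1

c: 2->gid=2  r: 5->r8=0,tid=2,i&1=1
L=2*4+2=10  i=0*2+1=1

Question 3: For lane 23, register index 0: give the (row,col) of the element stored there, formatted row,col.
lane 23: g=5 (23/4), t=3 (23%4)
i=0: r=3*2+0+0=6, c=g=5

6,5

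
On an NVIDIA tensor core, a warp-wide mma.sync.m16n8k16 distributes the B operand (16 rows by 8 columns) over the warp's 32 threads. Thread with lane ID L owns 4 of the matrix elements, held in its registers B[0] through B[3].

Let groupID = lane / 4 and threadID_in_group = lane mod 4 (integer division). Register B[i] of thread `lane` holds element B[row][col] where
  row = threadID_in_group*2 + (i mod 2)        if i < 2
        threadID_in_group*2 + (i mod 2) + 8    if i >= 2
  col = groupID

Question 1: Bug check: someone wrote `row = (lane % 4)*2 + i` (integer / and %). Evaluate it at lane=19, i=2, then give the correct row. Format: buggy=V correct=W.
buggy=8 correct=14

`(lane % 4)*2 + i`[19,2]⇒8
19: gr=4,th=3
[2] (3*2+0+8,4) = (14,4)
row: 8 vs 14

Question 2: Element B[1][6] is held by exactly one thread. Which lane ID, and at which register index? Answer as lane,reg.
24,1

c=6->g=6  r=1->rb=0,t=0,b0=1
L=6*4+0=24  i=0*2+1=1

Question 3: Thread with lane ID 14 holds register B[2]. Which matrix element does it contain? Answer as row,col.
12,3

lane 14⇒14/4=3, 14 mod 4=2
i=2  r:2·2+0+8⇒12  c:3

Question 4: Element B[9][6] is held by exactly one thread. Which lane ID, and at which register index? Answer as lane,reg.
c=6→G=6  r=9→rhi=1,T=0,p=1
L=6*4+0=24  i=1*2+1=3

24,3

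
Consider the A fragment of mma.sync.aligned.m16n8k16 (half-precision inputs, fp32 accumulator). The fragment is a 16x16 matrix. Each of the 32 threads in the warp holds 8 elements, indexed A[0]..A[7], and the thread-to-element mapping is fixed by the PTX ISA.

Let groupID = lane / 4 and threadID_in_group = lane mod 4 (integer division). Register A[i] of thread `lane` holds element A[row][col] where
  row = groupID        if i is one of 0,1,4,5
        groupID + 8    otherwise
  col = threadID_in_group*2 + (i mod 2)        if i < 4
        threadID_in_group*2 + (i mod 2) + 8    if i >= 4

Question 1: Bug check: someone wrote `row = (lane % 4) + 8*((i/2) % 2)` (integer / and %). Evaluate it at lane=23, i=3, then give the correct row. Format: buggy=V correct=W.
buggy=11 correct=13

`(lane % 4) + 8*((i/2) % 2)`[23,3]→11
lane 23→23/4=5, 23 mod 4=3
i=3  r:5+8→13  c:2·3+1+0→7
row: 11 vs 13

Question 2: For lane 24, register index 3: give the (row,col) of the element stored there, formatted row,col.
L=24=>grp=24>>2=6, tig=24&3=0
[3]=>row 6+8=14  col 0·2+1+0=1

14,1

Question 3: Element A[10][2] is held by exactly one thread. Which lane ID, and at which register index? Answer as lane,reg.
9,2

r=10⇒gr=2,Rb=1  c=2⇒Cb=0,th=1,odd=0
L=2*4+1=9  i=0*4+1*2+0=2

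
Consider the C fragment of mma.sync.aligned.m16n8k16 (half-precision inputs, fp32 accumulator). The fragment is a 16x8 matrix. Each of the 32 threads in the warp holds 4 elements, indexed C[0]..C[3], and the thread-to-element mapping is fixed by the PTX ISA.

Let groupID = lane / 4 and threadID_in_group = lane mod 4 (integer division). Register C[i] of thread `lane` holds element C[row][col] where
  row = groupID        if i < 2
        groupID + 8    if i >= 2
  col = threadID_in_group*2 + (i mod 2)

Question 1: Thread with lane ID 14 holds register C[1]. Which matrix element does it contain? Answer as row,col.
3,5

L=14->g=14>>2=3, t=14&3=2
[1]->row 3+0=3  col 2·2+1=5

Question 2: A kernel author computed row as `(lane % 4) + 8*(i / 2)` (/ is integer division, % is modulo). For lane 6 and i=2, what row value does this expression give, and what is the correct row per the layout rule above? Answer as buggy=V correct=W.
buggy=10 correct=9

`(lane % 4) + 8*(i / 2)`[6,2]=>10
L=6=>grp=6>>2=1, tig=6&3=2
[2]=>row 1+8=9  col 2·2+0=4
row: 10 vs 9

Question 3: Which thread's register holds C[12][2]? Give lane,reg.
r:12=>grp=4,rB=1  c:2=>tig=1,lo=0
L=4*4+1=17  i=1*2+0=2

17,2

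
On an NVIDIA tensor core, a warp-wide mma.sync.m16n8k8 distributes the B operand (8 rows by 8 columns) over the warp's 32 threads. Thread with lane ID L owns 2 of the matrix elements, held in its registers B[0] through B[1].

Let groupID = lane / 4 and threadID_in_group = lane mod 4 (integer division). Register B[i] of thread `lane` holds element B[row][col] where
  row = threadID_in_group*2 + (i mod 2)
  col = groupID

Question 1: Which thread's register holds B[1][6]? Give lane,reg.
24,1

c:6=>grp=6  r:1=>tig=0,lo=1
L=6*4+0=24  i=1=1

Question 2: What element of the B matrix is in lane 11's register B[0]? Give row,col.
lane 11: G=2 (11/4), T=3 (11%4)
i=0: r=3*2+0=6, c=G=2

6,2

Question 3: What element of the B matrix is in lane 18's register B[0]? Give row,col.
18: grp=4,tig=2
[0] (2*2+0,4) = (4,4)

4,4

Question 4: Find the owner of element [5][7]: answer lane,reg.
30,1

c=7→G=7  r=5→T=2,p=1
L=7*4+2=30  i=1=1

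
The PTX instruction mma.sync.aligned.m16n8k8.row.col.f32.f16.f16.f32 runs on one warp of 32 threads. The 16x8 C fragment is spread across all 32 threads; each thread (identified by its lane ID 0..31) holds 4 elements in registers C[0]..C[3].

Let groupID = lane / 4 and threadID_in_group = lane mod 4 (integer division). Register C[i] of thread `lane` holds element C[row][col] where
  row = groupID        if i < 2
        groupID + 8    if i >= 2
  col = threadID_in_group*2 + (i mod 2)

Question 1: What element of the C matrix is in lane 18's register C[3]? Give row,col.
lane 18->18/4=4, 18 mod 4=2
i=3  r:4+8->12  c:2·2+1->5

12,5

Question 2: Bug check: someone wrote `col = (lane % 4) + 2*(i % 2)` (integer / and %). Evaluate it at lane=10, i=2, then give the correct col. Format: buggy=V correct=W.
buggy=2 correct=4

`(lane % 4) + 2*(i % 2)`[10,2]⇒2
lane 10: gr=2 (10/4), th=2 (10%4)
i=2: r=2+8=10, c=2*2+0=4
col: 2 vs 4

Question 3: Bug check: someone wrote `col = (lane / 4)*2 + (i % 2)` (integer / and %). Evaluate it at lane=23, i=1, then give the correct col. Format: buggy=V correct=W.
buggy=11 correct=7

`(lane / 4)*2 + (i % 2)`[23,1]=>11
23: grp=5,tig=3
[1] (5+0,3*2+1) = (5,7)
col: 11 vs 7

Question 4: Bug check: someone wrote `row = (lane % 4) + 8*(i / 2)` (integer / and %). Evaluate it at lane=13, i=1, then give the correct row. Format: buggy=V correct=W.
buggy=1 correct=3

`(lane % 4) + 8*(i / 2)`[13,1]->1
L=13->g=13>>2=3, t=13&3=1
[1]->row 3+0=3  col 1·2+1=3
row: 1 vs 3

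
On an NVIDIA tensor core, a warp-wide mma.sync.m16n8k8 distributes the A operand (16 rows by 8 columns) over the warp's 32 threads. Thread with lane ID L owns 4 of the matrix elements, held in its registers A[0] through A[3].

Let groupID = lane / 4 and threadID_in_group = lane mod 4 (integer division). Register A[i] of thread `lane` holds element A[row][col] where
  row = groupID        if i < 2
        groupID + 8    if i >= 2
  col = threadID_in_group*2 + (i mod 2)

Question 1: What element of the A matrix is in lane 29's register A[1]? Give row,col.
L=29=>grp=29>>2=7, tig=29&3=1
[1]=>row 7+0=7  col 1·2+1=3

7,3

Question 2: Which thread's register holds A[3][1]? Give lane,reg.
12,1

r:3=>grp=3,rB=0  c:1=>tig=0,lo=1
L=3*4+0=12  i=0*2+1=1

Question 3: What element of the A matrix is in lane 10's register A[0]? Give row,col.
lane 10: gr=2 (10/4), th=2 (10%4)
i=0: r=2+0=2, c=2*2+0=4

2,4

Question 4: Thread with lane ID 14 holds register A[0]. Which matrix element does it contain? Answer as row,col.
L=14=>grp=14>>2=3, tig=14&3=2
[0]=>row 3+0=3  col 2·2+0=4

3,4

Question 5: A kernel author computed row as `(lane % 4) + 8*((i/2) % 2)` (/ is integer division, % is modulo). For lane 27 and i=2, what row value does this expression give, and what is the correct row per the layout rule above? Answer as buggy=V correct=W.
buggy=11 correct=14

`(lane % 4) + 8*((i/2) % 2)`[27,2]->11
27: g=6,t=3
[2] (6+8,3*2+0) = (14,6)
row: 11 vs 14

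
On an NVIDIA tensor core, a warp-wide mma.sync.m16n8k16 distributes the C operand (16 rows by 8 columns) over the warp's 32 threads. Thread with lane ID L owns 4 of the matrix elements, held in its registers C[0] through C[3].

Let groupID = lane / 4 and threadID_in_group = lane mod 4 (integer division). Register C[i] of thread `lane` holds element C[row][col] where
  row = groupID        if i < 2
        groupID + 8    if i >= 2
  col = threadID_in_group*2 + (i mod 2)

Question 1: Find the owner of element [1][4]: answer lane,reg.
r=1->g=1,rb=0  c=4->t=2,b0=0
L=1*4+2=6  i=0*2+0=0

6,0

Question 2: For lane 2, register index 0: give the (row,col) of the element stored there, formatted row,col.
0,4

lane 2→2/4=0, 2 mod 4=2
i=0  r:0+0→0  c:2·2+0→4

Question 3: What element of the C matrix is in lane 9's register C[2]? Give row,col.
lane 9: gr=2 (9/4), th=1 (9%4)
i=2: r=2+8=10, c=1*2+0=2

10,2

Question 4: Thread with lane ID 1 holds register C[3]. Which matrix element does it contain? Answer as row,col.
1: grp=0,tig=1
[3] (0+8,1*2+1) = (8,3)

8,3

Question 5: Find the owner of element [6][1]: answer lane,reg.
24,1

r:6=>grp=6,rB=0  c:1=>tig=0,lo=1
L=6*4+0=24  i=0*2+1=1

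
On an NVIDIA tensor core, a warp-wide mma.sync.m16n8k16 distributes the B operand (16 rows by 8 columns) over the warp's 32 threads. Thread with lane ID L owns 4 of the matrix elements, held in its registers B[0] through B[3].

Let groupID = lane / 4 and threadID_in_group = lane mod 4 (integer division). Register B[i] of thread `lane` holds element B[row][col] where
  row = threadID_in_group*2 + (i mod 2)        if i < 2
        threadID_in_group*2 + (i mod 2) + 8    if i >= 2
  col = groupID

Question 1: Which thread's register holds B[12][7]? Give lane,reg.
30,2

c=7⇒gr=7  r=12⇒Rb=1,th=2,odd=0
L=7*4+2=30  i=1*2+0=2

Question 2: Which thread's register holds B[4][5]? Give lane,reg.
c=5⇒gr=5  r=4⇒Rb=0,th=2,odd=0
L=5*4+2=22  i=0*2+0=0

22,0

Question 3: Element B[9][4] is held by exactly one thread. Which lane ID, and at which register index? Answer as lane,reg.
16,3

c=4⇒gr=4  r=9⇒Rb=1,th=0,odd=1
L=4*4+0=16  i=1*2+1=3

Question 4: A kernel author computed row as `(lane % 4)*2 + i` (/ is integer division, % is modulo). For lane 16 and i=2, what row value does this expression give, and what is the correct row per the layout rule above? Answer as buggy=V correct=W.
`(lane % 4)*2 + i`[16,2]->2
16: g=4,t=0
[2] (0*2+0+8,4) = (8,4)
row: 2 vs 8

buggy=2 correct=8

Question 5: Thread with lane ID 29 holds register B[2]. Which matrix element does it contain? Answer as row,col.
L=29=>grp=29>>2=7, tig=29&3=1
[2]=>row 1·2+0+8=10  col grp=7

10,7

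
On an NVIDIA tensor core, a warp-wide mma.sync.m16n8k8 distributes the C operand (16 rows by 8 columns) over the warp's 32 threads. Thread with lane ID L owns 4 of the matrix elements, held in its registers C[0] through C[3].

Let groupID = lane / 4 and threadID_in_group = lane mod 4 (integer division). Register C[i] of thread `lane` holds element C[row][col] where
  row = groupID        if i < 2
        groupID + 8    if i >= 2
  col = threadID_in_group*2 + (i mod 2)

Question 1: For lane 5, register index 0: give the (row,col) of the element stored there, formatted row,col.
5: gr=1,th=1
[0] (1+0,1*2+0) = (1,2)

1,2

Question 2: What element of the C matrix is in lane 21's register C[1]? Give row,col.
5,3

21: g=5,t=1
[1] (5+0,1*2+1) = (5,3)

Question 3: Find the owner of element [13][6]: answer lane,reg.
23,2

r=13->g=5,rb=1  c=6->t=3,b0=0
L=5*4+3=23  i=1*2+0=2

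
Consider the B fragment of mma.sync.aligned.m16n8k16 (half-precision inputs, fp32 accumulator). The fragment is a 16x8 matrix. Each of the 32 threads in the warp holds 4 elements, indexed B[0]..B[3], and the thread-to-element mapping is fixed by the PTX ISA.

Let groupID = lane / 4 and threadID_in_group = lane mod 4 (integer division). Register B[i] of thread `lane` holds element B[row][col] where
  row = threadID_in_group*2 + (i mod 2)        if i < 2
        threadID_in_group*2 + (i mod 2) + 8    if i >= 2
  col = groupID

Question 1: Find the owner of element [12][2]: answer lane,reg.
10,2

c=2->g=2  r=12->rb=1,t=2,b0=0
L=2*4+2=10  i=1*2+0=2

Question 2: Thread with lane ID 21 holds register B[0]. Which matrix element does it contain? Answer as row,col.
lane 21⇒21/4=5, 21 mod 4=1
i=0  r:2·1+0+0⇒2  c:5

2,5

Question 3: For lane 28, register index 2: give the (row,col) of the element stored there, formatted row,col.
8,7

lane 28->28/4=7, 28 mod 4=0
i=2  r:2·0+0+8->8  c:7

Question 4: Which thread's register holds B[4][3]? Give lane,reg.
14,0

c: 3->gid=3  r: 4->r8=0,tid=2,i&1=0
L=3*4+2=14  i=0*2+0=0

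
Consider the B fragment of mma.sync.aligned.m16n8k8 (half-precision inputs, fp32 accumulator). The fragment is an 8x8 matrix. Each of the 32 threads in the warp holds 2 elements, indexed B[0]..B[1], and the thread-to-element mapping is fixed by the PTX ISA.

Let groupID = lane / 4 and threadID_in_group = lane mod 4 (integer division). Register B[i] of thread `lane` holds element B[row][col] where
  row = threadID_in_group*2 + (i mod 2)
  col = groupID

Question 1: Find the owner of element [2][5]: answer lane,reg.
c=5→G=5  r=2→T=1,p=0
L=5*4+1=21  i=0=0

21,0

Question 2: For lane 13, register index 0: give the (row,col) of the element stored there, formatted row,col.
lane 13=>13/4=3, 13 mod 4=1
i=0  r:2·1+0=>2  c:3

2,3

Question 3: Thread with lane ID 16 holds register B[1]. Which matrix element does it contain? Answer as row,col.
L=16=>grp=16>>2=4, tig=16&3=0
[1]=>row 0·2+1=1  col grp=4

1,4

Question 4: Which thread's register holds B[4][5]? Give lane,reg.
c=5->g=5  r=4->t=2,b0=0
L=5*4+2=22  i=0=0

22,0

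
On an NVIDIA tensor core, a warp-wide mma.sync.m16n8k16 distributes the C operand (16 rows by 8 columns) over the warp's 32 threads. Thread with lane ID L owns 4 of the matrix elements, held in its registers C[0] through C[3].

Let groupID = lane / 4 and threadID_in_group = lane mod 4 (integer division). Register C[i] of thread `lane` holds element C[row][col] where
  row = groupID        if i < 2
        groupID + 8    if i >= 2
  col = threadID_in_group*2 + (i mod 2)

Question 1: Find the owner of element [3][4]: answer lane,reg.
r=3⇒gr=3,Rb=0  c=4⇒th=2,odd=0
L=3*4+2=14  i=0*2+0=0

14,0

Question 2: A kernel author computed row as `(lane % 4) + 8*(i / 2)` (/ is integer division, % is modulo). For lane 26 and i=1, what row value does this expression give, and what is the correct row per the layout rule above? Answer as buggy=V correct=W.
`(lane % 4) + 8*(i / 2)`[26,1]=>2
26: grp=6,tig=2
[1] (6+0,2*2+1) = (6,5)
row: 2 vs 6

buggy=2 correct=6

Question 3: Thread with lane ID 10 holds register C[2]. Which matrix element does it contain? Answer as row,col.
lane 10->10/4=2, 10 mod 4=2
i=2  r:2+8->10  c:2·2+0->4

10,4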